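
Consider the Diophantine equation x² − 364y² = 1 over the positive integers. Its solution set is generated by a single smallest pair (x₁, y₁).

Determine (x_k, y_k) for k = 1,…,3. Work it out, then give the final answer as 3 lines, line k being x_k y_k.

4954951 259710
49103078824801 2573700648420
486606699052048124551 25505121203178395130

[19; 12,1,2,3,1,8,1,3,2,1,12,38] for √364; ℓ=12 ⇒ convergent index 11
a_0=19:  p_0=19·1+0=19,  q_0=19·0+1=1
a_1=12:  p_1=12·19+1=229,  q_1=12·1+0=12
a_2=1:  p_2=1·229+19=248,  q_2=1·12+1=13
…
a_5=1:  p_5=1·2423+725=3148,  q_5=1·127+38=165
a_6=8:  p_6=8·3148+2423=27607,  q_6=8·165+127=1447
a_7=1:  p_7=1·27607+3148=30755,  q_7=1·1447+165=1612
a_8=3:  p_8=3·30755+27607=119872,  q_8=3·1612+1447=6283
…
a_10=1:  p_10=1·270499+119872=390371,  q_10=1·14178+6283=20461
a_11=12:  p_11=12·390371+270499=4954951,  q_11=12·20461+14178=259710
→ (4954951, 259710).  Check: 4954951²=24551539412401, 364·259710²=24551539412400, difference 1.
(x_2, y_2) = (4954951·4954951 + 364·259710·259710, 4954951·259710 + 259710·4954951) = (49103078824801, 2573700648420)
(x_3, y_3) = (4954951·49103078824801 + 364·259710·2573700648420, 4954951·2573700648420 + 259710·49103078824801) = (486606699052048124551, 25505121203178395130)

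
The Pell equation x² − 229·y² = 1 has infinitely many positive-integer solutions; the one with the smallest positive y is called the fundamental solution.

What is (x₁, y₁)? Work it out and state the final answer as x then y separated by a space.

[15; 7,1,1,7,30] for √229; ℓ=5 ⇒ convergent index 9
a_0=15:  p_0=15·1+0=15,  q_0=15·0+1=1
a_1=7:  p_1=7·15+1=106,  q_1=7·1+0=7
…
a_4=7:  p_4=7·227+121=1710,  q_4=7·15+8=113
…
a_8=1:  p_8=1·413926+362399=776325,  q_8=1·27353+23948=51301
a_9=7:  p_9=7·776325+413926=5848201,  q_9=7·51301+27353=386460
→ (5848201, 386460).  Check: 5848201²=34201454936401, 229·386460²=34201454936400, difference 1.

5848201 386460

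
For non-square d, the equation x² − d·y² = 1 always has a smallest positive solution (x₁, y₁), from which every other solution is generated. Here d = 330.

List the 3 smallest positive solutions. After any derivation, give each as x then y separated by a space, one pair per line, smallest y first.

[18; 6,36] for √330; ℓ=2 ⇒ convergent index 1
step 0: (18, 1)  from 18·(1,0) + (0,1)
step 1: (109, 6)  from 6·(18,1) + (1,0)
→ (109, 6).  Check: 109²=11881, 330·6²=11880, difference 1.
k=2:  x_2 = 109·109+330·6·6 = 23761,  y_2 = 109·6+6·109 = 1308
k=3:  x_3 = 109·23761+330·6·1308 = 5179789,  y_3 = 109·1308+6·23761 = 285138

109 6
23761 1308
5179789 285138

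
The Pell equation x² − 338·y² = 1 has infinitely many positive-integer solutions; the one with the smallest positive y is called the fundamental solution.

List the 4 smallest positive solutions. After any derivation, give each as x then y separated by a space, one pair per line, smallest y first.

√338 = [18; 2,1,1,2,36, …], period ℓ=5 (odd) → k=9
k=0  a_k=18  p_k/q_k = 18/1
k=1  a_k=2  p_k/q_k = 37/2
…
k=3  a_k=1  p_k/q_k = 92/5
k=4  a_k=2  p_k/q_k = 239/13
…
k=6  a_k=2  p_k/q_k = 17631/959
k=7  a_k=1  p_k/q_k = 26327/1432
k=8  a_k=1  p_k/q_k = 43958/2391
k=9  a_k=2  p_k/q_k = 114243/6214
→ (114243, 6214).  Check: 114243²=13051463049, 338·6214²=13051463048, difference 1.
(114243+6214√338)^2 = 26102926097 + 1419812004√338
(114243+6214√338)^3 = 5964153172084899 + 324407165539730√338
(114243+6214√338)^4 = 1362725501650887306817 + 74122495624090936776√338

114243 6214
26102926097 1419812004
5964153172084899 324407165539730
1362725501650887306817 74122495624090936776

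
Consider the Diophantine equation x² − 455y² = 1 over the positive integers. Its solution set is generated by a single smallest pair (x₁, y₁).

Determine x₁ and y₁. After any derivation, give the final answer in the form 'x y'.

64 3

√455 = [21; 3,42, …], period ℓ=2 (even) → k=1
a_0=21:  p_0=21·1+0=21,  q_0=21·0+1=1
a_1=3:  p_1=3·21+1=64,  q_1=3·1+0=3
(x₁, y₁) = (64, 3);  64² − 455·3² = 1 ✓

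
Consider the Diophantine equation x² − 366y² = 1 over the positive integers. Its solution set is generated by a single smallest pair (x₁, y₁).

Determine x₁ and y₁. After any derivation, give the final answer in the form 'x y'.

907925 47458

d=366: √d = [19; 7,1,1,1,2,12,2,1,1,1,7,38] (ℓ=12, even), read p_11/q_11
step 0: (19, 1)  from 19·(1,0) + (0,1)
step 1: (134, 7)  from 7·(19,1) + (1,0)
step 2: (153, 8)  from 1·(134,7) + (19,1)
step 3: (287, 15)  from 1·(153,8) + (134,7)
step 4: (440, 23)  from 1·(287,15) + (153,8)
step 5: (1167, 61)  from 2·(440,23) + (287,15)
step 6: (14444, 755)  from 12·(1167,61) + (440,23)
step 7: (30055, 1571)  from 2·(14444,755) + (1167,61)
step 8: (44499, 2326)  from 1·(30055,1571) + (14444,755)
step 9: (74554, 3897)  from 1·(44499,2326) + (30055,1571)
step 10: (119053, 6223)  from 1·(74554,3897) + (44499,2326)
step 11: (907925, 47458)  from 7·(119053,6223) + (74554,3897)
→ (907925, 47458).  Check: 907925²=824327805625, 366·47458²=824327805624, difference 1.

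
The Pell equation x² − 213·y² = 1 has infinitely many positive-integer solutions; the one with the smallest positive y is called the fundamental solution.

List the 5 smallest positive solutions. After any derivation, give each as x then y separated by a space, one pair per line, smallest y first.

d=213: √d = [14; 1,1,2,6,1,8,1,6,2,1,1,28] (ℓ=12, even), read p_11/q_11
a_0=14:  p_0=14·1+0=14,  q_0=14·0+1=1
a_1=1:  p_1=1·14+1=15,  q_1=1·1+0=1
a_2=1:  p_2=1·15+14=29,  q_2=1·1+1=2
a_3=2:  p_3=2·29+15=73,  q_3=2·2+1=5
a_4=6:  p_4=6·73+29=467,  q_4=6·5+2=32
a_5=1:  p_5=1·467+73=540,  q_5=1·32+5=37
a_6=8:  p_6=8·540+467=4787,  q_6=8·37+32=328
a_7=1:  p_7=1·4787+540=5327,  q_7=1·328+37=365
…
a_9=2:  p_9=2·36749+5327=78825,  q_9=2·2518+365=5401
a_10=1:  p_10=1·78825+36749=115574,  q_10=1·5401+2518=7919
a_11=1:  p_11=1·115574+78825=194399,  q_11=1·7919+5401=13320
(x₁, y₁) = (194399, 13320);  194399² − 213·13320² = 1 ✓
(x_2, y_2) = (194399·194399 + 213·13320·13320, 194399·13320 + 13320·194399) = (75581942401, 5178789360)
(x_3, y_3) = (194399·75581942401 + 213·13320·5178789360, 194399·5178789360 + 13320·75581942401) = (29386108041429599, 2013502945575960)
(x_4, y_4) = (194399·29386108041429599 + 213·13320·2013502945575960, 194399·2013502945575960 + 13320·29386108041429599) = (11425260034216163289601, 782845918228863306720)
(x_5, y_5) = (194399·11425260034216163289601 + 213·13320·782845918228863306720, 194399·782845918228863306720 + 13320·11425260034216163289601) = (4442118250753789746628859999, 304368927313532092980546600)

194399 13320
75581942401 5178789360
29386108041429599 2013502945575960
11425260034216163289601 782845918228863306720
4442118250753789746628859999 304368927313532092980546600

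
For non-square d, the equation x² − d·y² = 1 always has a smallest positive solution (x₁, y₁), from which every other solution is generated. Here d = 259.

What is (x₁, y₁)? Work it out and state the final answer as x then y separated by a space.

847225 52644

√259 → a₀=16, period (10,1,2,3,4,3,2,1,10,32); ℓ=10 even so k=9
i=0: a=16 ⇒ p=16, q=1
i=1: a=10 ⇒ p=161, q=10
i=2: a=1 ⇒ p=177, q=11
…
i=4: a=3 ⇒ p=1722, q=107
…
i=8: a=1 ⇒ p=79196, q=4921
i=9: a=10 ⇒ p=847225, q=52644
(x₁, y₁) = (847225, 52644);  847225² − 259·52644² = 1 ✓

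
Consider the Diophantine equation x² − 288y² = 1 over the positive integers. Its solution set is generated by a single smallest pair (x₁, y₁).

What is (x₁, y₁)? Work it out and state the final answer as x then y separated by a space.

17 1

√288 → a₀=16, period (1,32); ℓ=2 even so k=1
i=0: a=16 ⇒ p=16, q=1
i=1: a=1 ⇒ p=17, q=1
fundamental: x₁=17, y₁=1  (since 289 − 288·1 = 1)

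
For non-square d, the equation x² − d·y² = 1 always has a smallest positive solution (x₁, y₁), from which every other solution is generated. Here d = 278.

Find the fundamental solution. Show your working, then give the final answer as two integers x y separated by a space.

√278 = [16; 1,2,16,2,1,32, …], period ℓ=6 (even) → k=5
i=0: a=16 ⇒ p=16, q=1
i=1: a=1 ⇒ p=17, q=1
i=2: a=2 ⇒ p=50, q=3
i=3: a=16 ⇒ p=817, q=49
i=4: a=2 ⇒ p=1684, q=101
i=5: a=1 ⇒ p=2501, q=150
(x₁, y₁) = (2501, 150);  2501² − 278·150² = 1 ✓

2501 150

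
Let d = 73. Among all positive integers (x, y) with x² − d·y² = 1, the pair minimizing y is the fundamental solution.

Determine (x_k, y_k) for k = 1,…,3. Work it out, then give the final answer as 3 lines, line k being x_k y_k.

2281249 267000
10408194000001 1218186966000
47487364308614281249 5557975596000801000

√73 → a₀=8, period (1,1,5,5,1,1,16); ℓ=7 odd so k=13
k=0  a_k=8  p_k/q_k = 8/1
k=1  a_k=1  p_k/q_k = 9/1
k=2  a_k=1  p_k/q_k = 17/2
k=3  a_k=5  p_k/q_k = 94/11
k=4  a_k=5  p_k/q_k = 487/57
…
k=6  a_k=1  p_k/q_k = 1068/125
k=7  a_k=16  p_k/q_k = 17669/2068
k=8  a_k=1  p_k/q_k = 18737/2193
k=9  a_k=1  p_k/q_k = 36406/4261
…
k=12  a_k=1  p_k/q_k = 1241008/145249
k=13  a_k=1  p_k/q_k = 2281249/267000
→ (2281249, 267000).  Check: 2281249²=5204097000001, 73·267000²=5204097000000, difference 1.
(2281249+267000√73)^2 = 10408194000001 + 1218186966000√73
(2281249+267000√73)^3 = 47487364308614281249 + 5557975596000801000√73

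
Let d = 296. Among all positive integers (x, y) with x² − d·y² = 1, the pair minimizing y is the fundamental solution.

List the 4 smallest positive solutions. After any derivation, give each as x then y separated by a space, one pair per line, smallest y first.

3699 215
27365201 1590570
202447753299 11767036645
1497708451540801 87052535509140

√296 = [17; 4,1,7,1,4,34, …], period ℓ=6 (even) → k=5
step 0: (17, 1)  from 17·(1,0) + (0,1)
step 1: (69, 4)  from 4·(17,1) + (1,0)
step 2: (86, 5)  from 1·(69,4) + (17,1)
step 3: (671, 39)  from 7·(86,5) + (69,4)
step 4: (757, 44)  from 1·(671,39) + (86,5)
step 5: (3699, 215)  from 4·(757,44) + (671,39)
fundamental: x₁=3699, y₁=215  (since 13682601 − 296·46225 = 1)
n=2: (3699,215)∘(3699,215) = (3699·3699+296·215·215, 3699·215+215·3699) = (27365201,1590570)
n=3: (27365201,1590570)∘(3699,215) = (3699·27365201+296·215·1590570, 3699·1590570+215·27365201) = (202447753299,11767036645)
n=4: (202447753299,11767036645)∘(3699,215) = (3699·202447753299+296·215·11767036645, 3699·11767036645+215·202447753299) = (1497708451540801,87052535509140)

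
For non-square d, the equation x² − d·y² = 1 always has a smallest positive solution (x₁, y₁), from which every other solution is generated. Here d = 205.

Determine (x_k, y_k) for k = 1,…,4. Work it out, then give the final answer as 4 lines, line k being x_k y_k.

39689 2772
3150433441 220035816
250075105640009 17466002999676
19850461732342200961 1386416385888245712

[14; 3,6,1,4,1,6,3,28] for √205; ℓ=8 ⇒ convergent index 7
step 0: (14, 1)  from 14·(1,0) + (0,1)
step 1: (43, 3)  from 3·(14,1) + (1,0)
…
step 3: (315, 22)  from 1·(272,19) + (43,3)
…
step 5: (1847, 129)  from 1·(1532,107) + (315,22)
step 6: (12614, 881)  from 6·(1847,129) + (1532,107)
step 7: (39689, 2772)  from 3·(12614,881) + (1847,129)
(x₁, y₁) = (39689, 2772);  39689² − 205·2772² = 1 ✓
(39689+2772√205)^2 = 3150433441 + 220035816√205
(39689+2772√205)^3 = 250075105640009 + 17466002999676√205
(39689+2772√205)^4 = 19850461732342200961 + 1386416385888245712√205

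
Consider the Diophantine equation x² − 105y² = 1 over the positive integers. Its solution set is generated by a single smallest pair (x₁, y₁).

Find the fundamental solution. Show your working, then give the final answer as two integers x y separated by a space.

41 4

√105 → a₀=10, period (4,20); ℓ=2 even so k=1
k=0  a_k=10  p_k/q_k = 10/1
k=1  a_k=4  p_k/q_k = 41/4
fundamental: x₁=41, y₁=4  (since 1681 − 105·16 = 1)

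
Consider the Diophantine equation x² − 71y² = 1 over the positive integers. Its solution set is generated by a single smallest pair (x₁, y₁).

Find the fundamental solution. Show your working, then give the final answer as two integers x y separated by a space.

3480 413

d=71: √d = [8; 2,2,1,7,1,2,2,16] (ℓ=8, even), read p_7/q_7
k=0  a_k=8  p_k/q_k = 8/1
…
k=3  a_k=1  p_k/q_k = 59/7
…
k=6  a_k=2  p_k/q_k = 1483/176
k=7  a_k=2  p_k/q_k = 3480/413
→ (3480, 413).  Check: 3480²=12110400, 71·413²=12110399, difference 1.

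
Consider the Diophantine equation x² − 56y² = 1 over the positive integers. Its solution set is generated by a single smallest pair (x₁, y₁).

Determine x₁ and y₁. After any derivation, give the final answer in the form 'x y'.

15 2

[7; 2,14] for √56; ℓ=2 ⇒ convergent index 1
i=0: a=7 ⇒ p=7, q=1
i=1: a=2 ⇒ p=15, q=2
(x₁, y₁) = (15, 2);  15² − 56·2² = 1 ✓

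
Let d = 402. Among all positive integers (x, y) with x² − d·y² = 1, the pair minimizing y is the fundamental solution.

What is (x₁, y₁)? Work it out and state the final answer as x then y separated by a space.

401 20

√402 → a₀=20, period (20,40); ℓ=2 even so k=1
a_0=20:  p_0=20·1+0=20,  q_0=20·0+1=1
a_1=20:  p_1=20·20+1=401,  q_1=20·1+0=20
fundamental: x₁=401, y₁=20  (since 160801 − 402·400 = 1)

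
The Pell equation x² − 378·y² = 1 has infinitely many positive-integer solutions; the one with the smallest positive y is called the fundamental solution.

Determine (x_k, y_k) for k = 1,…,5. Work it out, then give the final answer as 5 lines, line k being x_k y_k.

8749 450
153090001 7874100
2678768828749 137781001350
46873096812360001 2410891953748200
820185445343906468749 42185787268905002250

d=378: √d = [19; 2,3,1,4,1,3,2,38] (ℓ=8, even), read p_7/q_7
step 0: (19, 1)  from 19·(1,0) + (0,1)
step 1: (39, 2)  from 2·(19,1) + (1,0)
step 2: (136, 7)  from 3·(39,2) + (19,1)
step 3: (175, 9)  from 1·(136,7) + (39,2)
step 4: (836, 43)  from 4·(175,9) + (136,7)
step 5: (1011, 52)  from 1·(836,43) + (175,9)
step 6: (3869, 199)  from 3·(1011,52) + (836,43)
step 7: (8749, 450)  from 2·(3869,199) + (1011,52)
fundamental: x₁=8749, y₁=450  (since 76545001 − 378·202500 = 1)
n=2: (8749,450)∘(8749,450) = (8749·8749+378·450·450, 8749·450+450·8749) = (153090001,7874100)
n=3: (153090001,7874100)∘(8749,450) = (8749·153090001+378·450·7874100, 8749·7874100+450·153090001) = (2678768828749,137781001350)
n=4: (2678768828749,137781001350)∘(8749,450) = (8749·2678768828749+378·450·137781001350, 8749·137781001350+450·2678768828749) = (46873096812360001,2410891953748200)
n=5: (46873096812360001,2410891953748200)∘(8749,450) = (8749·46873096812360001+378·450·2410891953748200, 8749·2410891953748200+450·46873096812360001) = (820185445343906468749,42185787268905002250)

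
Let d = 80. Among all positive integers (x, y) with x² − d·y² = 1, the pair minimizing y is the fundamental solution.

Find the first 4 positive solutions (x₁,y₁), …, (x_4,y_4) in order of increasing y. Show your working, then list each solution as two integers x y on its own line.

9 1
161 18
2889 323
51841 5796

d=80: √d = [8; 1,16] (ℓ=2, even), read p_1/q_1
a_0=8:  p_0=8·1+0=8,  q_0=8·0+1=1
a_1=1:  p_1=1·8+1=9,  q_1=1·1+0=1
fundamental: x₁=9, y₁=1  (since 81 − 80·1 = 1)
n=2: (9,1)∘(9,1) = (9·9+80·1·1, 9·1+1·9) = (161,18)
n=3: (161,18)∘(9,1) = (9·161+80·1·18, 9·18+1·161) = (2889,323)
n=4: (2889,323)∘(9,1) = (9·2889+80·1·323, 9·323+1·2889) = (51841,5796)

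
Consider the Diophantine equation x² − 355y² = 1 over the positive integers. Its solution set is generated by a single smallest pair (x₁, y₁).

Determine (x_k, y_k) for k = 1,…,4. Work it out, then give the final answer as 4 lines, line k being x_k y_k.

954809 50676
1823320452961 96771801768
3481845556741524089 184797174548553948
6648994948371812427335041 352892010866963721270096

d=355: √d = [18; 1,5,3,3,1,6,1,3,3,5,1,36] (ℓ=12, even), read p_11/q_11
k=0  a_k=18  p_k/q_k = 18/1
…
k=3  a_k=3  p_k/q_k = 358/19
k=4  a_k=3  p_k/q_k = 1187/63
k=5  a_k=1  p_k/q_k = 1545/82
…
k=7  a_k=1  p_k/q_k = 12002/637
…
k=10  a_k=5  p_k/q_k = 803418/42641
k=11  a_k=1  p_k/q_k = 954809/50676
→ (954809, 50676).  Check: 954809²=911660226481, 355·50676²=911660226480, difference 1.
k=2:  x_2 = 954809·954809+355·50676·50676 = 1823320452961,  y_2 = 954809·50676+50676·954809 = 96771801768
k=3:  x_3 = 954809·1823320452961+355·50676·96771801768 = 3481845556741524089,  y_3 = 954809·96771801768+50676·1823320452961 = 184797174548553948
k=4:  x_4 = 954809·3481845556741524089+355·50676·184797174548553948 = 6648994948371812427335041,  y_4 = 954809·184797174548553948+50676·3481845556741524089 = 352892010866963721270096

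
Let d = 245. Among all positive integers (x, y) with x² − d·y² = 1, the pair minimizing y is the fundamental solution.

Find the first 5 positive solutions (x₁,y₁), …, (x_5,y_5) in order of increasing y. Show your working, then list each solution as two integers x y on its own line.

51841 3312
5374978561 343394784
557288527109761 35603857991376
57780789062419261441 3691479203918451648
5990827771012465337616001 382739946785069045776560

√245 → a₀=15, period (1,1,1,7,6,7,1,1,1,30); ℓ=10 even so k=9
k=0  a_k=15  p_k/q_k = 15/1
k=1  a_k=1  p_k/q_k = 16/1
k=2  a_k=1  p_k/q_k = 31/2
k=3  a_k=1  p_k/q_k = 47/3
k=4  a_k=7  p_k/q_k = 360/23
…
k=6  a_k=7  p_k/q_k = 15809/1010
k=7  a_k=1  p_k/q_k = 18016/1151
k=8  a_k=1  p_k/q_k = 33825/2161
k=9  a_k=1  p_k/q_k = 51841/3312
(x₁, y₁) = (51841, 3312);  51841² − 245·3312² = 1 ✓
(x_2, y_2) = (51841·51841 + 245·3312·3312, 51841·3312 + 3312·51841) = (5374978561, 343394784)
(x_3, y_3) = (51841·5374978561 + 245·3312·343394784, 51841·343394784 + 3312·5374978561) = (557288527109761, 35603857991376)
(x_4, y_4) = (51841·557288527109761 + 245·3312·35603857991376, 51841·35603857991376 + 3312·557288527109761) = (57780789062419261441, 3691479203918451648)
(x_5, y_5) = (51841·57780789062419261441 + 245·3312·3691479203918451648, 51841·3691479203918451648 + 3312·57780789062419261441) = (5990827771012465337616001, 382739946785069045776560)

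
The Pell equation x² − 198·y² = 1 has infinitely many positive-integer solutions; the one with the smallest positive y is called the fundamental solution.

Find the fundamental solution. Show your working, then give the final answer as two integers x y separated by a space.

197 14

[14; 14,28] for √198; ℓ=2 ⇒ convergent index 1
step 0: (14, 1)  from 14·(1,0) + (0,1)
step 1: (197, 14)  from 14·(14,1) + (1,0)
→ (197, 14).  Check: 197²=38809, 198·14²=38808, difference 1.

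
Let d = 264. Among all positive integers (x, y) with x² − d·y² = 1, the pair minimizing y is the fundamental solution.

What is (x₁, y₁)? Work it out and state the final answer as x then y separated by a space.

65 4

[16; 4,32] for √264; ℓ=2 ⇒ convergent index 1
i=0: a=16 ⇒ p=16, q=1
i=1: a=4 ⇒ p=65, q=4
→ (65, 4).  Check: 65²=4225, 264·4²=4224, difference 1.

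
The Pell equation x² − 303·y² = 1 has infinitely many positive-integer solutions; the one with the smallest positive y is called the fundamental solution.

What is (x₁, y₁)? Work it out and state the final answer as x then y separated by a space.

d=303: √d = [17; 2,2,5,2,2,34] (ℓ=6, even), read p_5/q_5
i=0: a=17 ⇒ p=17, q=1
i=1: a=2 ⇒ p=35, q=2
…
i=3: a=5 ⇒ p=470, q=27
i=4: a=2 ⇒ p=1027, q=59
i=5: a=2 ⇒ p=2524, q=145
→ (2524, 145).  Check: 2524²=6370576, 303·145²=6370575, difference 1.

2524 145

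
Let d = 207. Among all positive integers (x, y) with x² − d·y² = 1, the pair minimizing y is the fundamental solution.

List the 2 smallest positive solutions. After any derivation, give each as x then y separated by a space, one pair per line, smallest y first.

√207 = [14; 2,1,1,2,1,1,2,28, …], period ℓ=8 (even) → k=7
k=0  a_k=14  p_k/q_k = 14/1
k=1  a_k=2  p_k/q_k = 29/2
…
k=3  a_k=1  p_k/q_k = 72/5
k=4  a_k=2  p_k/q_k = 187/13
…
k=6  a_k=1  p_k/q_k = 446/31
k=7  a_k=2  p_k/q_k = 1151/80
→ (1151, 80).  Check: 1151²=1324801, 207·80²=1324800, difference 1.
n=2: (1151,80)∘(1151,80) = (1151·1151+207·80·80, 1151·80+80·1151) = (2649601,184160)

1151 80
2649601 184160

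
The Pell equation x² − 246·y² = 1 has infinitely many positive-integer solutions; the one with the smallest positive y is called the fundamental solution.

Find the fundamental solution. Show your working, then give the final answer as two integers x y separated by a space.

88805 5662

[15; 1,2,5,1,14,1,5,2,1,30] for √246; ℓ=10 ⇒ convergent index 9
k=0  a_k=15  p_k/q_k = 15/1
…
k=3  a_k=5  p_k/q_k = 251/16
…
k=5  a_k=14  p_k/q_k = 4423/282
…
k=7  a_k=5  p_k/q_k = 28028/1787
k=8  a_k=2  p_k/q_k = 60777/3875
k=9  a_k=1  p_k/q_k = 88805/5662
(x₁, y₁) = (88805, 5662);  88805² − 246·5662² = 1 ✓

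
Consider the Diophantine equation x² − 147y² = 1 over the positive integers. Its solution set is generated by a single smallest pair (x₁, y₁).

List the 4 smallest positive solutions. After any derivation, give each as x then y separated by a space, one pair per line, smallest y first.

√147 = [12; 8,24, …], period ℓ=2 (even) → k=1
i=0: a=12 ⇒ p=12, q=1
i=1: a=8 ⇒ p=97, q=8
fundamental: x₁=97, y₁=8  (since 9409 − 147·64 = 1)
k=2:  x_2 = 97·97+147·8·8 = 18817,  y_2 = 97·8+8·97 = 1552
k=3:  x_3 = 97·18817+147·8·1552 = 3650401,  y_3 = 97·1552+8·18817 = 301080
k=4:  x_4 = 97·3650401+147·8·301080 = 708158977,  y_4 = 97·301080+8·3650401 = 58407968

97 8
18817 1552
3650401 301080
708158977 58407968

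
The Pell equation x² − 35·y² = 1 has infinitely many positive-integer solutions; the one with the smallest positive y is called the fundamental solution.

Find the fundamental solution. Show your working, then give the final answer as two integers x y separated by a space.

6 1

√35 = [5; 1,10, …], period ℓ=2 (even) → k=1
i=0: a=5 ⇒ p=5, q=1
i=1: a=1 ⇒ p=6, q=1
→ (6, 1).  Check: 6²=36, 35·1²=35, difference 1.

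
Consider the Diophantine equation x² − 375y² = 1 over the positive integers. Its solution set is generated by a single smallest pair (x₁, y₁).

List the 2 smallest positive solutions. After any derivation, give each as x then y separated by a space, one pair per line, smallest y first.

[19; 2,1,2,1,5,1,2,1,2,38] for √375; ℓ=10 ⇒ convergent index 9
a_0=19:  p_0=19·1+0=19,  q_0=19·0+1=1
a_1=2:  p_1=2·19+1=39,  q_1=2·1+0=2
…
a_3=2:  p_3=2·58+39=155,  q_3=2·3+2=8
a_4=1:  p_4=1·155+58=213,  q_4=1·8+3=11
…
a_6=1:  p_6=1·1220+213=1433,  q_6=1·63+11=74
…
a_8=1:  p_8=1·4086+1433=5519,  q_8=1·211+74=285
a_9=2:  p_9=2·5519+4086=15124,  q_9=2·285+211=781
→ (15124, 781).  Check: 15124²=228735376, 375·781²=228735375, difference 1.
(15124+781√375)^2 = 457470751 + 23623688√375

15124 781
457470751 23623688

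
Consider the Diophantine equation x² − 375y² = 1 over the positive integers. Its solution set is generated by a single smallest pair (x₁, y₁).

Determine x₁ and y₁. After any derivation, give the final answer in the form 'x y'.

√375 = [19; 2,1,2,1,5,1,2,1,2,38, …], period ℓ=10 (even) → k=9
k=0  a_k=19  p_k/q_k = 19/1
…
k=2  a_k=1  p_k/q_k = 58/3
k=3  a_k=2  p_k/q_k = 155/8
…
k=6  a_k=1  p_k/q_k = 1433/74
…
k=8  a_k=1  p_k/q_k = 5519/285
k=9  a_k=2  p_k/q_k = 15124/781
fundamental: x₁=15124, y₁=781  (since 228735376 − 375·609961 = 1)

15124 781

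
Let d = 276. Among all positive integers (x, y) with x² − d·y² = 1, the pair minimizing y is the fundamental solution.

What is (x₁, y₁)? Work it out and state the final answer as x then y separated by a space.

7775 468

√276 = [16; 1,1,1,1,2,2,2,1,1,1,1,32, …], period ℓ=12 (even) → k=11
step 0: (16, 1)  from 16·(1,0) + (0,1)
step 1: (17, 1)  from 1·(16,1) + (1,0)
step 2: (33, 2)  from 1·(17,1) + (16,1)
step 3: (50, 3)  from 1·(33,2) + (17,1)
step 4: (83, 5)  from 1·(50,3) + (33,2)
step 5: (216, 13)  from 2·(83,5) + (50,3)
step 6: (515, 31)  from 2·(216,13) + (83,5)
step 7: (1246, 75)  from 2·(515,31) + (216,13)
step 8: (1761, 106)  from 1·(1246,75) + (515,31)
step 9: (3007, 181)  from 1·(1761,106) + (1246,75)
step 10: (4768, 287)  from 1·(3007,181) + (1761,106)
step 11: (7775, 468)  from 1·(4768,287) + (3007,181)
→ (7775, 468).  Check: 7775²=60450625, 276·468²=60450624, difference 1.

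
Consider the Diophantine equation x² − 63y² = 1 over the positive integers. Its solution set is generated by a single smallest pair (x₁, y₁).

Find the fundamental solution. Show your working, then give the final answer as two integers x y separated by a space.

√63 = [7; 1,14, …], period ℓ=2 (even) → k=1
k=0  a_k=7  p_k/q_k = 7/1
k=1  a_k=1  p_k/q_k = 8/1
→ (8, 1).  Check: 8²=64, 63·1²=63, difference 1.

8 1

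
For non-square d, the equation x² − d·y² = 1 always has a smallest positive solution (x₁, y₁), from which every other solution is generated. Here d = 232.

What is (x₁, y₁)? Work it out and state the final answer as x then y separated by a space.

19603 1287

[15; 4,3,7,3,4,30] for √232; ℓ=6 ⇒ convergent index 5
a_0=15:  p_0=15·1+0=15,  q_0=15·0+1=1
…
a_2=3:  p_2=3·61+15=198,  q_2=3·4+1=13
a_3=7:  p_3=7·198+61=1447,  q_3=7·13+4=95
a_4=3:  p_4=3·1447+198=4539,  q_4=3·95+13=298
a_5=4:  p_5=4·4539+1447=19603,  q_5=4·298+95=1287
(x₁, y₁) = (19603, 1287);  19603² − 232·1287² = 1 ✓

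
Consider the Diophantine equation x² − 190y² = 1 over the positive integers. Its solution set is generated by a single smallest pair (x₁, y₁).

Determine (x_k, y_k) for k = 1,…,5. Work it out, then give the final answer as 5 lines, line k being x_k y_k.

52021 3774
5412368881 392654508
563113683064981 40852560317562
58587473808034384321 4250382080167131096
6095557949372399730460501 442218252343896093172470

d=190: √d = [13; 1,3,1,1,1,…,3,1,26] (ℓ=14, even), read p_13/q_13
step 0: (13, 1)  from 13·(1,0) + (0,1)
step 1: (14, 1)  from 1·(13,1) + (1,0)
step 2: (55, 4)  from 3·(14,1) + (13,1)
…
step 5: (193, 14)  from 1·(124,9) + (69,5)
step 6: (510, 37)  from 2·(193,14) + (124,9)
…
step 10: (7085, 514)  from 1·(4149,301) + (2936,213)
…
step 12: (40787, 2959)  from 3·(11234,815) + (7085,514)
step 13: (52021, 3774)  from 1·(40787,2959) + (11234,815)
→ (52021, 3774).  Check: 52021²=2706184441, 190·3774²=2706184440, difference 1.
(52021+3774√190)^2 = 5412368881 + 392654508√190
(52021+3774√190)^3 = 563113683064981 + 40852560317562√190
(52021+3774√190)^4 = 58587473808034384321 + 4250382080167131096√190
(52021+3774√190)^5 = 6095557949372399730460501 + 442218252343896093172470√190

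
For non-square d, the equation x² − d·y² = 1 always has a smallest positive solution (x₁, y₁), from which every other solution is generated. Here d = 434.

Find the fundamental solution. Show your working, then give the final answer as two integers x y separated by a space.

125 6

[20; 1,4,1,40] for √434; ℓ=4 ⇒ convergent index 3
step 0: (20, 1)  from 20·(1,0) + (0,1)
step 1: (21, 1)  from 1·(20,1) + (1,0)
step 2: (104, 5)  from 4·(21,1) + (20,1)
step 3: (125, 6)  from 1·(104,5) + (21,1)
→ (125, 6).  Check: 125²=15625, 434·6²=15624, difference 1.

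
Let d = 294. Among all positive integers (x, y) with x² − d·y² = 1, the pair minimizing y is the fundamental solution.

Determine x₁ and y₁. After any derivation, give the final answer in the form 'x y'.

[17; 6,1,4,1,6,34] for √294; ℓ=6 ⇒ convergent index 5
i=0: a=17 ⇒ p=17, q=1
…
i=2: a=1 ⇒ p=120, q=7
…
i=4: a=1 ⇒ p=703, q=41
i=5: a=6 ⇒ p=4801, q=280
→ (4801, 280).  Check: 4801²=23049601, 294·280²=23049600, difference 1.

4801 280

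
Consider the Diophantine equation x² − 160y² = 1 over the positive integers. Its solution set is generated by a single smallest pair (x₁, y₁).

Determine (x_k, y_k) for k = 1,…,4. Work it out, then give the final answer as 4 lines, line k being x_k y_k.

d=160: √d = [12; 1,1,1,5,1,1,1,24] (ℓ=8, even), read p_7/q_7
step 0: (12, 1)  from 12·(1,0) + (0,1)
…
step 5: (253, 20)  from 1·(215,17) + (38,3)
step 6: (468, 37)  from 1·(253,20) + (215,17)
step 7: (721, 57)  from 1·(468,37) + (253,20)
→ (721, 57).  Check: 721²=519841, 160·57²=519840, difference 1.
k=2:  x_2 = 721·721+160·57·57 = 1039681,  y_2 = 721·57+57·721 = 82194
k=3:  x_3 = 721·1039681+160·57·82194 = 1499219281,  y_3 = 721·82194+57·1039681 = 118523691
k=4:  x_4 = 721·1499219281+160·57·118523691 = 2161873163521,  y_4 = 721·118523691+57·1499219281 = 170911080228

721 57
1039681 82194
1499219281 118523691
2161873163521 170911080228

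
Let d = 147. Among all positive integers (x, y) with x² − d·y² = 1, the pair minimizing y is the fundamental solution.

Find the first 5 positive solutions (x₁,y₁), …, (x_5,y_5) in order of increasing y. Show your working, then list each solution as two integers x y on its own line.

97 8
18817 1552
3650401 301080
708158977 58407968
137379191137 11330844712

d=147: √d = [12; 8,24] (ℓ=2, even), read p_1/q_1
a_0=12:  p_0=12·1+0=12,  q_0=12·0+1=1
a_1=8:  p_1=8·12+1=97,  q_1=8·1+0=8
→ (97, 8).  Check: 97²=9409, 147·8²=9408, difference 1.
(x_2, y_2) = (97·97 + 147·8·8, 97·8 + 8·97) = (18817, 1552)
(x_3, y_3) = (97·18817 + 147·8·1552, 97·1552 + 8·18817) = (3650401, 301080)
(x_4, y_4) = (97·3650401 + 147·8·301080, 97·301080 + 8·3650401) = (708158977, 58407968)
(x_5, y_5) = (97·708158977 + 147·8·58407968, 97·58407968 + 8·708158977) = (137379191137, 11330844712)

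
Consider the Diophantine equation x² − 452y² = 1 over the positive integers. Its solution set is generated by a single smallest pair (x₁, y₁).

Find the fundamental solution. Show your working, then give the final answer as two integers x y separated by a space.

1204353 56648

√452 → a₀=21, period (3,1,5,3,10,3,5,1,3,42); ℓ=10 even so k=9
k=0  a_k=21  p_k/q_k = 21/1
…
k=5  a_k=10  p_k/q_k = 16009/753
…
k=8  a_k=1  p_k/q_k = 313483/14745
k=9  a_k=3  p_k/q_k = 1204353/56648
→ (1204353, 56648).  Check: 1204353²=1450466148609, 452·56648²=1450466148608, difference 1.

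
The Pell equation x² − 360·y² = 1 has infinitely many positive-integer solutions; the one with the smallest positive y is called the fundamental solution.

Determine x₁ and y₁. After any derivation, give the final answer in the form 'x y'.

√360 → a₀=18, period (1,36); ℓ=2 even so k=1
step 0: (18, 1)  from 18·(1,0) + (0,1)
step 1: (19, 1)  from 1·(18,1) + (1,0)
(x₁, y₁) = (19, 1);  19² − 360·1² = 1 ✓

19 1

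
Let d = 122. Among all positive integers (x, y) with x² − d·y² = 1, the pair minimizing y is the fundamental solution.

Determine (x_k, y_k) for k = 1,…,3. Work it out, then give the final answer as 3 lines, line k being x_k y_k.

[11; 22] for √122; ℓ=1 ⇒ convergent index 1
k=0  a_k=11  p_k/q_k = 11/1
k=1  a_k=22  p_k/q_k = 243/22
→ (243, 22).  Check: 243²=59049, 122·22²=59048, difference 1.
(243+22√122)^2 = 118097 + 10692√122
(243+22√122)^3 = 57394899 + 5196290√122

243 22
118097 10692
57394899 5196290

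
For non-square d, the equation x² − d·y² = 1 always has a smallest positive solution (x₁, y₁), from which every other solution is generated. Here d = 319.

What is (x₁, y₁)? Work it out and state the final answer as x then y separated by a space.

√319 → a₀=17, period (1,6,5,1,4,…,6,1,34); ℓ=14 even so k=13
step 0: (17, 1)  from 17·(1,0) + (0,1)
…
step 3: (643, 36)  from 5·(125,7) + (18,1)
step 4: (768, 43)  from 1·(643,36) + (125,7)
…
step 6: (11913, 667)  from 3·(3715,208) + (768,43)
step 7: (15628, 875)  from 1·(11913,667) + (3715,208)
step 8: (58797, 3292)  from 3·(15628,875) + (11913,667)
…
step 10: (309613, 17335)  from 1·(250816,14043) + (58797,3292)
…
step 12: (11102899, 621643)  from 6·(1798881,100718) + (309613,17335)
step 13: (12901780, 722361)  from 1·(11102899,621643) + (1798881,100718)
fundamental: x₁=12901780, y₁=722361  (since 166455927168400 − 319·521805414321 = 1)

12901780 722361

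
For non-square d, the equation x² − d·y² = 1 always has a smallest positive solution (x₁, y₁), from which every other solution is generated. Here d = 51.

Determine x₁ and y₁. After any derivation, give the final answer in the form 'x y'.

√51 → a₀=7, period (7,14); ℓ=2 even so k=1
a_0=7:  p_0=7·1+0=7,  q_0=7·0+1=1
a_1=7:  p_1=7·7+1=50,  q_1=7·1+0=7
→ (50, 7).  Check: 50²=2500, 51·7²=2499, difference 1.

50 7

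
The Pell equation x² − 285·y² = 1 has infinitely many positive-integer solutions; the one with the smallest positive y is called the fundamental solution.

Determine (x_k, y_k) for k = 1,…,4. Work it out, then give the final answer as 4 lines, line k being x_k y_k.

2431 144
11819521 700128
57466508671 3404022192
279402153338881 16550355197376

d=285: √d = [16; 1,7,2,7,1,32] (ℓ=6, even), read p_5/q_5
step 0: (16, 1)  from 16·(1,0) + (0,1)
step 1: (17, 1)  from 1·(16,1) + (1,0)
…
step 4: (2144, 127)  from 7·(287,17) + (135,8)
step 5: (2431, 144)  from 1·(2144,127) + (287,17)
fundamental: x₁=2431, y₁=144  (since 5909761 − 285·20736 = 1)
(2431+144√285)^2 = 11819521 + 700128√285
(2431+144√285)^3 = 57466508671 + 3404022192√285
(2431+144√285)^4 = 279402153338881 + 16550355197376√285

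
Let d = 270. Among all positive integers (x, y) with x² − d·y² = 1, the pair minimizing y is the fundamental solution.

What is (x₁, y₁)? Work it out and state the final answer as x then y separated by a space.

5291 322

√270 = [16; 2,3,6,3,2,32, …], period ℓ=6 (even) → k=5
i=0: a=16 ⇒ p=16, q=1
i=1: a=2 ⇒ p=33, q=2
i=2: a=3 ⇒ p=115, q=7
…
i=4: a=3 ⇒ p=2284, q=139
i=5: a=2 ⇒ p=5291, q=322
→ (5291, 322).  Check: 5291²=27994681, 270·322²=27994680, difference 1.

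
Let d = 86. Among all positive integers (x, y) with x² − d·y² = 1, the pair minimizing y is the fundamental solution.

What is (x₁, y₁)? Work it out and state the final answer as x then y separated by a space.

√86 → a₀=9, period (3,1,1,1,8,1,1,1,3,18); ℓ=10 even so k=9
k=0  a_k=9  p_k/q_k = 9/1
…
k=2  a_k=1  p_k/q_k = 37/4
k=3  a_k=1  p_k/q_k = 65/7
…
k=6  a_k=1  p_k/q_k = 983/106
k=7  a_k=1  p_k/q_k = 1864/201
k=8  a_k=1  p_k/q_k = 2847/307
k=9  a_k=3  p_k/q_k = 10405/1122
fundamental: x₁=10405, y₁=1122  (since 108264025 − 86·1258884 = 1)

10405 1122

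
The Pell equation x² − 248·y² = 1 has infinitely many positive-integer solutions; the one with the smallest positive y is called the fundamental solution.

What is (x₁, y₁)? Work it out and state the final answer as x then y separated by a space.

√248 → a₀=15, period (1,2,1,30); ℓ=4 even so k=3
step 0: (15, 1)  from 15·(1,0) + (0,1)
step 1: (16, 1)  from 1·(15,1) + (1,0)
step 2: (47, 3)  from 2·(16,1) + (15,1)
step 3: (63, 4)  from 1·(47,3) + (16,1)
→ (63, 4).  Check: 63²=3969, 248·4²=3968, difference 1.

63 4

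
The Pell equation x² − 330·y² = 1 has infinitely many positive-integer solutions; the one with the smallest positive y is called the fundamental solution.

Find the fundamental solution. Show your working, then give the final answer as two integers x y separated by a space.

√330 = [18; 6,36, …], period ℓ=2 (even) → k=1
i=0: a=18 ⇒ p=18, q=1
i=1: a=6 ⇒ p=109, q=6
(x₁, y₁) = (109, 6);  109² − 330·6² = 1 ✓

109 6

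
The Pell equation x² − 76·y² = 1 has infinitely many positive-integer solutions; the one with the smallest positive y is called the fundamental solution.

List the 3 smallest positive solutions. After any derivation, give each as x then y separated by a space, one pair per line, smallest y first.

57799 6630
6681448801 766414740
772362118440199 88596011107890

√76 = [8; 1,2,1,1,5,4,5,1,1,2,1,16, …], period ℓ=12 (even) → k=11
i=0: a=8 ⇒ p=8, q=1
…
i=4: a=1 ⇒ p=61, q=7
…
i=7: a=5 ⇒ p=7445, q=854
…
i=10: a=2 ⇒ p=41488, q=4759
i=11: a=1 ⇒ p=57799, q=6630
(x₁, y₁) = (57799, 6630);  57799² − 76·6630² = 1 ✓
(57799+6630√76)^2 = 6681448801 + 766414740√76
(57799+6630√76)^3 = 772362118440199 + 88596011107890√76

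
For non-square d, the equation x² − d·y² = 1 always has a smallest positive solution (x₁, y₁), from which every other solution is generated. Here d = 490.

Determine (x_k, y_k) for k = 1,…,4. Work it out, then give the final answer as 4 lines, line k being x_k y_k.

√490 = [22; 7,2,1,4,4,4,1,2,7,44, …], period ℓ=10 (even) → k=9
i=0: a=22 ⇒ p=22, q=1
i=1: a=7 ⇒ p=155, q=7
i=2: a=2 ⇒ p=332, q=15
i=3: a=1 ⇒ p=487, q=22
i=4: a=4 ⇒ p=2280, q=103
i=5: a=4 ⇒ p=9607, q=434
…
i=7: a=1 ⇒ p=50315, q=2273
i=8: a=2 ⇒ p=141338, q=6385
i=9: a=7 ⇒ p=1039681, q=46968
fundamental: x₁=1039681, y₁=46968  (since 1080936581761 − 490·2205993024 = 1)
k=2:  x_2 = 1039681·1039681+490·46968·46968 = 2161873163521,  y_2 = 1039681·46968+46968·1039681 = 97663474416
k=3:  x_3 = 1039681·2161873163521+490·46968·97663474416 = 4495316905044313921,  y_3 = 1039681·97663474416+46968·2161873163521 = 203077717488555624
k=4:  x_4 = 1039681·4495316905044313921+490·46968·203077717488555624 = 9347391150304592810234881,  y_4 = 1039681·203077717488555624+46968·4495316905044313921 = 422272088792340335957472

1039681 46968
2161873163521 97663474416
4495316905044313921 203077717488555624
9347391150304592810234881 422272088792340335957472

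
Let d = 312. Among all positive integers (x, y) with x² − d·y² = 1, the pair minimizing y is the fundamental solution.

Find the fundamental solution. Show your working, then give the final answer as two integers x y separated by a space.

√312 = [17; 1,1,1,34, …], period ℓ=4 (even) → k=3
step 0: (17, 1)  from 17·(1,0) + (0,1)
step 1: (18, 1)  from 1·(17,1) + (1,0)
step 2: (35, 2)  from 1·(18,1) + (17,1)
step 3: (53, 3)  from 1·(35,2) + (18,1)
(x₁, y₁) = (53, 3);  53² − 312·3² = 1 ✓

53 3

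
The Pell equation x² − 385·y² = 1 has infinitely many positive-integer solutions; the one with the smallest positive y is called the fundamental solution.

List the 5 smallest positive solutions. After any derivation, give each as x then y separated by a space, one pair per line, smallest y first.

95831 4884
18367161121 936077208
3520286834677271 179410429834812
674705215289547953281 34386161802063660336
129315350969305052987065751 6590520543127714837483620

√385 → a₀=19, period (1,1,1,1,1,…,1,1,38); ℓ=16 even so k=15
i=0: a=19 ⇒ p=19, q=1
i=1: a=1 ⇒ p=20, q=1
…
i=3: a=1 ⇒ p=59, q=3
…
i=5: a=1 ⇒ p=157, q=8
…
i=8: a=2 ⇒ p=2021, q=103
…
i=10: a=3 ⇒ p=10262, q=523
i=11: a=1 ⇒ p=13009, q=663
i=12: a=1 ⇒ p=23271, q=1186
i=13: a=1 ⇒ p=36280, q=1849
i=14: a=1 ⇒ p=59551, q=3035
i=15: a=1 ⇒ p=95831, q=4884
fundamental: x₁=95831, y₁=4884  (since 9183580561 − 385·23853456 = 1)
(95831+4884√385)^2 = 18367161121 + 936077208√385
(95831+4884√385)^3 = 3520286834677271 + 179410429834812√385
(95831+4884√385)^4 = 674705215289547953281 + 34386161802063660336√385
(95831+4884√385)^5 = 129315350969305052987065751 + 6590520543127714837483620√385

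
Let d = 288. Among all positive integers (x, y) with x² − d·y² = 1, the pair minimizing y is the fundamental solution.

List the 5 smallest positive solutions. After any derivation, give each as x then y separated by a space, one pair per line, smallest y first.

17 1
577 34
19601 1155
665857 39236
22619537 1332869

d=288: √d = [16; 1,32] (ℓ=2, even), read p_1/q_1
i=0: a=16 ⇒ p=16, q=1
i=1: a=1 ⇒ p=17, q=1
fundamental: x₁=17, y₁=1  (since 289 − 288·1 = 1)
(17+1√288)^2 = 577 + 34√288
(17+1√288)^3 = 19601 + 1155√288
(17+1√288)^4 = 665857 + 39236√288
(17+1√288)^5 = 22619537 + 1332869√288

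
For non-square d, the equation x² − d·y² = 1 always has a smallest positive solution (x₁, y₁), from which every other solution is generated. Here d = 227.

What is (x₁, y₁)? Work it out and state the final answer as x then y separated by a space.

[15; 15,30] for √227; ℓ=2 ⇒ convergent index 1
i=0: a=15 ⇒ p=15, q=1
i=1: a=15 ⇒ p=226, q=15
(x₁, y₁) = (226, 15);  226² − 227·15² = 1 ✓

226 15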